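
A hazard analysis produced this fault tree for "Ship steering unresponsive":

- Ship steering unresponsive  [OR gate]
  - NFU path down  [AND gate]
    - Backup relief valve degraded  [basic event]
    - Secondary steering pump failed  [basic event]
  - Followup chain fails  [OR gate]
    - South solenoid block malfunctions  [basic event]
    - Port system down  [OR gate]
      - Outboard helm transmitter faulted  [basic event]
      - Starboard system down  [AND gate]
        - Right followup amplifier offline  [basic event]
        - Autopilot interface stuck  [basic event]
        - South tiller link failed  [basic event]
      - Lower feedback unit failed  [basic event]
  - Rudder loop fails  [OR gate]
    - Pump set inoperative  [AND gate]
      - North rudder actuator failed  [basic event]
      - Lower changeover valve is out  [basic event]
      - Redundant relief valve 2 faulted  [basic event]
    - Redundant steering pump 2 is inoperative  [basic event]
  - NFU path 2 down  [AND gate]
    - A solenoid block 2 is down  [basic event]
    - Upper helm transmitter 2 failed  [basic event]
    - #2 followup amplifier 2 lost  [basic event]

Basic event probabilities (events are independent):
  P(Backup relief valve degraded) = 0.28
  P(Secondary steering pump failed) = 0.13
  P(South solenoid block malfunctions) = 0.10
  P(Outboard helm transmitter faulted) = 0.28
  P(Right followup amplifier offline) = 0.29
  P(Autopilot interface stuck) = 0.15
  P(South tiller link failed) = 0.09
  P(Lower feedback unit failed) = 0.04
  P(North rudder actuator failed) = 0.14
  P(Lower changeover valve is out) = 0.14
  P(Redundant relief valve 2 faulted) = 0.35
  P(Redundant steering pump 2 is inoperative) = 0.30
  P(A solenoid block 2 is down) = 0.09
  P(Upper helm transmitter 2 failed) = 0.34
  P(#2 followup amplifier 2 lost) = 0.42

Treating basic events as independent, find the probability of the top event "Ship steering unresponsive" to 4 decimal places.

0.5902

P(NFU path down) [AND] = 0.28 × 0.13 = 0.036400
P(Starboard system down) [AND] = 0.29 × 0.15 × 0.09 = 0.003915
P(Port system down) [OR] = 1 − (1−0.28) × (1−0.003915) × (1−0.04) = 0.311506
P(Followup chain fails) [OR] = 1 − (1−0.10) × (1−0.311506) = 0.380355
P(Pump set inoperative) [AND] = 0.14 × 0.14 × 0.35 = 0.006860
P(Rudder loop fails) [OR] = 1 − (1−0.006860) × (1−0.30) = 0.304802
P(NFU path 2 down) [AND] = 0.09 × 0.34 × 0.42 = 0.012852
P(Ship steering unresponsive) [OR] = 1 − (1−0.036400) × (1−0.380355) × (1−0.304802) × (1−0.012852) = 0.590239
Rounded to 4 decimal places: P(Ship steering unresponsive) ≈ 0.5902.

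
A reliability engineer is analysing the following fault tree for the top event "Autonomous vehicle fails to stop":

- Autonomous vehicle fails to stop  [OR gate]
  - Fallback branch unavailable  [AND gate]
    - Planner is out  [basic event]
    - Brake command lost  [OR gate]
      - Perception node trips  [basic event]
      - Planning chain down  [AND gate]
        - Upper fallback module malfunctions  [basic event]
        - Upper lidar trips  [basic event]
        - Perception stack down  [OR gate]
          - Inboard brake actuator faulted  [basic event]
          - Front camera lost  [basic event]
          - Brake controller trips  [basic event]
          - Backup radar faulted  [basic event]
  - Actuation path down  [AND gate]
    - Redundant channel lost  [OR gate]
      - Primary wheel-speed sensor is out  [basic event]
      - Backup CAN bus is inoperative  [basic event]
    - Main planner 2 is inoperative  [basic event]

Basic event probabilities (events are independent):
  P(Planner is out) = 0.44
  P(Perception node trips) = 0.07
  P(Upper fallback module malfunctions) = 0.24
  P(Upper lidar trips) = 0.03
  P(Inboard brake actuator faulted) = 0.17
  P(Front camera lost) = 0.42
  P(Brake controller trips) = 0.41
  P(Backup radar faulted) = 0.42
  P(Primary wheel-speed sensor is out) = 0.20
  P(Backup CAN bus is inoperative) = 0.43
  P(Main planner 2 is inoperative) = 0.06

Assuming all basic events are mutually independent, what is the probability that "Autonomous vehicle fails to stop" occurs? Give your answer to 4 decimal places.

0.0648

P(Perception stack down) [OR] = 1 − (1−0.17) × (1−0.42) × (1−0.41) × (1−0.42) = 0.835265
P(Planning chain down) [AND] = 0.24 × 0.03 × 0.835265 = 0.006014
P(Brake command lost) [OR] = 1 − (1−0.07) × (1−0.006014) = 0.075593
P(Fallback branch unavailable) [AND] = 0.44 × 0.075593 = 0.033261
P(Redundant channel lost) [OR] = 1 − (1−0.20) × (1−0.43) = 0.544000
P(Actuation path down) [AND] = 0.544000 × 0.06 = 0.032640
P(Autonomous vehicle fails to stop) [OR] = 1 − (1−0.033261) × (1−0.032640) = 0.064815
Rounded to 4 decimal places: P(Autonomous vehicle fails to stop) ≈ 0.0648.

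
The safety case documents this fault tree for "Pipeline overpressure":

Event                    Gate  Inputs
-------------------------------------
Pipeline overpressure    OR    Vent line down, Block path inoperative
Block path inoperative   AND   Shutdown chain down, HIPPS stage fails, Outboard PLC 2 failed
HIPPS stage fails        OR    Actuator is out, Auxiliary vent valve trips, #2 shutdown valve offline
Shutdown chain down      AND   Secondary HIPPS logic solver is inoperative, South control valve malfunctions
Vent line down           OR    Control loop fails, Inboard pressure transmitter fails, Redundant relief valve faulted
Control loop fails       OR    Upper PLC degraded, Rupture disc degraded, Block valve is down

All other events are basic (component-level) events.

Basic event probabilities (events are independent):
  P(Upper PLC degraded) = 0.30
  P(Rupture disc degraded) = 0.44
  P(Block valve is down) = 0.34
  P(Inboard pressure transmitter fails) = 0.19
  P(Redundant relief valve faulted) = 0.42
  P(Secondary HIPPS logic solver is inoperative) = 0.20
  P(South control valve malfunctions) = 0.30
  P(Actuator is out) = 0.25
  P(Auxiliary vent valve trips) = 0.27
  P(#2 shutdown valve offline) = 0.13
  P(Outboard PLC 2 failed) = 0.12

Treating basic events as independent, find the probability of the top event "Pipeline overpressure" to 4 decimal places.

0.8789

P(Control loop fails) [OR] = 1 − (1−0.30) × (1−0.44) × (1−0.34) = 0.741280
P(Vent line down) [OR] = 1 − (1−0.741280) × (1−0.19) × (1−0.42) = 0.878453
P(Shutdown chain down) [AND] = 0.20 × 0.30 = 0.060000
P(HIPPS stage fails) [OR] = 1 − (1−0.25) × (1−0.27) × (1−0.13) = 0.523675
P(Block path inoperative) [AND] = 0.060000 × 0.523675 × 0.12 = 0.003770
P(Pipeline overpressure) [OR] = 1 − (1−0.878453) × (1−0.003770) = 0.878911
Rounded to 4 decimal places: P(Pipeline overpressure) ≈ 0.8789.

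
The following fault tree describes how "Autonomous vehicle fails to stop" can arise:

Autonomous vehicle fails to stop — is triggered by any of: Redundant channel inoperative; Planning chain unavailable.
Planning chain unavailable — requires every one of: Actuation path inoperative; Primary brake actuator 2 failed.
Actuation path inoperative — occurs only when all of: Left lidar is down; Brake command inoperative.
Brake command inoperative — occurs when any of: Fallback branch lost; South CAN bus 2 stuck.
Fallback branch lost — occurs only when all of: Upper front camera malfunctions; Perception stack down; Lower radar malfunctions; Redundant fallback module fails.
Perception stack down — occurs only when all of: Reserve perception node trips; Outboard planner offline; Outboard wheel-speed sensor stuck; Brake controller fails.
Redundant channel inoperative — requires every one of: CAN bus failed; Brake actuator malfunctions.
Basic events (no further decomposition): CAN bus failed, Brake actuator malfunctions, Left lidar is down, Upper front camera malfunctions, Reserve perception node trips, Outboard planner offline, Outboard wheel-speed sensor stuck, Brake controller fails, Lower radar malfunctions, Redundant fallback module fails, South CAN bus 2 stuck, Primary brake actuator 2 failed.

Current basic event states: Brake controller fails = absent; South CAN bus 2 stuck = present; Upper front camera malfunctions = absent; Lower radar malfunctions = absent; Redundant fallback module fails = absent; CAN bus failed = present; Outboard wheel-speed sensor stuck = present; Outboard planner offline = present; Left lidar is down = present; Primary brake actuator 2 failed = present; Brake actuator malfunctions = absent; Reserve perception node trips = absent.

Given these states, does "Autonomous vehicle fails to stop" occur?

Yes

Redundant channel inoperative [AND]: CAN bus failed=occurs, Brake actuator malfunctions=not → not all inputs occur → does not occur.
Perception stack down [AND]: Reserve perception node trips=not, Outboard planner offline=occurs, Outboard wheel-speed sensor stuck=occurs, Brake controller fails=not → not all inputs occur → does not occur.
Fallback branch lost [AND]: Upper front camera malfunctions=not, Perception stack down=not, Lower radar malfunctions=not, Redundant fallback module fails=not → not all inputs occur → does not occur.
Brake command inoperative [OR]: Fallback branch lost=not, South CAN bus 2 stuck=occurs → at least one input occurs → occurs.
Actuation path inoperative [AND]: Left lidar is down=occurs, Brake command inoperative=occurs → all inputs occur → occurs.
Planning chain unavailable [AND]: Actuation path inoperative=occurs, Primary brake actuator 2 failed=occurs → all inputs occur → occurs.
Autonomous vehicle fails to stop [OR]: Redundant channel inoperative=not, Planning chain unavailable=occurs → at least one input occurs → occurs.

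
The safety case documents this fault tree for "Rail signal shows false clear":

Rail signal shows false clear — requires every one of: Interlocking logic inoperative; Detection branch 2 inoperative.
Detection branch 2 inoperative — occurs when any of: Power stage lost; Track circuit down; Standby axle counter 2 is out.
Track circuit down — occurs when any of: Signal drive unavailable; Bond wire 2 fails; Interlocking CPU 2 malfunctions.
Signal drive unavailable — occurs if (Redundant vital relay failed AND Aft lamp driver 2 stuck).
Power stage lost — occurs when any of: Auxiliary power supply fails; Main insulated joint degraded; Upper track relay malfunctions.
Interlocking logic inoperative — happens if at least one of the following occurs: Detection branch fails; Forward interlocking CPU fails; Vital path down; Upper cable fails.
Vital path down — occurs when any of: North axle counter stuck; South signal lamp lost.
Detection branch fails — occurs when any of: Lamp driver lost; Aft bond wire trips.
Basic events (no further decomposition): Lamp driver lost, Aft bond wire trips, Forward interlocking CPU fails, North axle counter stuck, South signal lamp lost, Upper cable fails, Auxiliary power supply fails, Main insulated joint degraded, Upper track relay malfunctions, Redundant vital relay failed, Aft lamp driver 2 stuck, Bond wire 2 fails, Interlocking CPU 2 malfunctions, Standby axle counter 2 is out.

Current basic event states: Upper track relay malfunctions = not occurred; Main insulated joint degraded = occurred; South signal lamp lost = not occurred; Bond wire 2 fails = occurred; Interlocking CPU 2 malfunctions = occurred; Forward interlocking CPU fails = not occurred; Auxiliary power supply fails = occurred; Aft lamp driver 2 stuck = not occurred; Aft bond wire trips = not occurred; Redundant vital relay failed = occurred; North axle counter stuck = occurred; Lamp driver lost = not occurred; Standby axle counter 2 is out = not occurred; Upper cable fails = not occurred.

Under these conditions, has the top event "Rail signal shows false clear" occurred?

Detection branch fails [OR]: Lamp driver lost=not, Aft bond wire trips=not → no input occurs → does not occur.
Vital path down [OR]: North axle counter stuck=occurs, South signal lamp lost=not → at least one input occurs → occurs.
Interlocking logic inoperative [OR]: Detection branch fails=not, Forward interlocking CPU fails=not, Vital path down=occurs, Upper cable fails=not → at least one input occurs → occurs.
Power stage lost [OR]: Auxiliary power supply fails=occurs, Main insulated joint degraded=occurs, Upper track relay malfunctions=not → at least one input occurs → occurs.
Signal drive unavailable [AND]: Redundant vital relay failed=occurs, Aft lamp driver 2 stuck=not → not all inputs occur → does not occur.
Track circuit down [OR]: Signal drive unavailable=not, Bond wire 2 fails=occurs, Interlocking CPU 2 malfunctions=occurs → at least one input occurs → occurs.
Detection branch 2 inoperative [OR]: Power stage lost=occurs, Track circuit down=occurs, Standby axle counter 2 is out=not → at least one input occurs → occurs.
Rail signal shows false clear [AND]: Interlocking logic inoperative=occurs, Detection branch 2 inoperative=occurs → all inputs occur → occurs.

Yes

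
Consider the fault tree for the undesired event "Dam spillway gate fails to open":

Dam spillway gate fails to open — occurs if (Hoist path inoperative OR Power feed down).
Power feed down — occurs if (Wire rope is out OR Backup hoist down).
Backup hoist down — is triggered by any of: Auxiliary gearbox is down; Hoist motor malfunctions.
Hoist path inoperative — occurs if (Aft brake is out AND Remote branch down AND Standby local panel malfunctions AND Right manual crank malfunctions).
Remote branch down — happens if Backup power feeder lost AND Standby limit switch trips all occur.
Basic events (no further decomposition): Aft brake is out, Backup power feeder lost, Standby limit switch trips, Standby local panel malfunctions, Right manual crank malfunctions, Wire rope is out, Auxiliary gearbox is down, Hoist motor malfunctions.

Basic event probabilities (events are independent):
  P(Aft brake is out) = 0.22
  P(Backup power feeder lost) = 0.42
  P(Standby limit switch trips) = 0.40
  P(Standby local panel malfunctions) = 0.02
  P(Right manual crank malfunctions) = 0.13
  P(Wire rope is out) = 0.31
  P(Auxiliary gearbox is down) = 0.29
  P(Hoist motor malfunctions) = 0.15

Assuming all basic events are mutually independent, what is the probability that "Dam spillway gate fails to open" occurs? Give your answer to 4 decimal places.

0.5836

P(Remote branch down) [AND] = 0.42 × 0.40 = 0.168000
P(Hoist path inoperative) [AND] = 0.22 × 0.168000 × 0.02 × 0.13 = 0.000096
P(Backup hoist down) [OR] = 1 − (1−0.29) × (1−0.15) = 0.396500
P(Power feed down) [OR] = 1 − (1−0.31) × (1−0.396500) = 0.583585
P(Dam spillway gate fails to open) [OR] = 1 − (1−0.000096) × (1−0.583585) = 0.583625
Rounded to 4 decimal places: P(Dam spillway gate fails to open) ≈ 0.5836.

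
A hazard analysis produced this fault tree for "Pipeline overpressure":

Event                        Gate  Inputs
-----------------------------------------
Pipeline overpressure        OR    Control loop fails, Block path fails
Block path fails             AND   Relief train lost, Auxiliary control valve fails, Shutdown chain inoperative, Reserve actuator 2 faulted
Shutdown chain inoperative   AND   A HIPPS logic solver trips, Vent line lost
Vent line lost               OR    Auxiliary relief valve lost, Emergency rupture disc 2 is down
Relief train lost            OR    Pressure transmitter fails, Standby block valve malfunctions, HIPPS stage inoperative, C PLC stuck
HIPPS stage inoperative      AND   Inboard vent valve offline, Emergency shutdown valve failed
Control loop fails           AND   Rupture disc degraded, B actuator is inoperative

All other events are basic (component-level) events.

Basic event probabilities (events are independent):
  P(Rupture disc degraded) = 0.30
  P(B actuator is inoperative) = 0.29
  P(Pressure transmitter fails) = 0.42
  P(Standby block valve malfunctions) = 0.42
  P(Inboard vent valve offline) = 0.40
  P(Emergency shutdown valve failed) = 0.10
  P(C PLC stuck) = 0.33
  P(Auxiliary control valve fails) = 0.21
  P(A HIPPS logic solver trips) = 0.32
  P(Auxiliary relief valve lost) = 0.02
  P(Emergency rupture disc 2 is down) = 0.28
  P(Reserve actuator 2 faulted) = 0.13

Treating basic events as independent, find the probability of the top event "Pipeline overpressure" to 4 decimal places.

0.0888

P(Control loop fails) [AND] = 0.30 × 0.29 = 0.087000
P(HIPPS stage inoperative) [AND] = 0.40 × 0.10 = 0.040000
P(Relief train lost) [OR] = 1 − (1−0.42) × (1−0.42) × (1−0.040000) × (1−0.33) = 0.783628
P(Vent line lost) [OR] = 1 − (1−0.02) × (1−0.28) = 0.294400
P(Shutdown chain inoperative) [AND] = 0.32 × 0.294400 = 0.094208
P(Block path fails) [AND] = 0.783628 × 0.21 × 0.094208 × 0.13 = 0.002015
P(Pipeline overpressure) [OR] = 1 − (1−0.087000) × (1−0.002015) = 0.088840
Rounded to 4 decimal places: P(Pipeline overpressure) ≈ 0.0888.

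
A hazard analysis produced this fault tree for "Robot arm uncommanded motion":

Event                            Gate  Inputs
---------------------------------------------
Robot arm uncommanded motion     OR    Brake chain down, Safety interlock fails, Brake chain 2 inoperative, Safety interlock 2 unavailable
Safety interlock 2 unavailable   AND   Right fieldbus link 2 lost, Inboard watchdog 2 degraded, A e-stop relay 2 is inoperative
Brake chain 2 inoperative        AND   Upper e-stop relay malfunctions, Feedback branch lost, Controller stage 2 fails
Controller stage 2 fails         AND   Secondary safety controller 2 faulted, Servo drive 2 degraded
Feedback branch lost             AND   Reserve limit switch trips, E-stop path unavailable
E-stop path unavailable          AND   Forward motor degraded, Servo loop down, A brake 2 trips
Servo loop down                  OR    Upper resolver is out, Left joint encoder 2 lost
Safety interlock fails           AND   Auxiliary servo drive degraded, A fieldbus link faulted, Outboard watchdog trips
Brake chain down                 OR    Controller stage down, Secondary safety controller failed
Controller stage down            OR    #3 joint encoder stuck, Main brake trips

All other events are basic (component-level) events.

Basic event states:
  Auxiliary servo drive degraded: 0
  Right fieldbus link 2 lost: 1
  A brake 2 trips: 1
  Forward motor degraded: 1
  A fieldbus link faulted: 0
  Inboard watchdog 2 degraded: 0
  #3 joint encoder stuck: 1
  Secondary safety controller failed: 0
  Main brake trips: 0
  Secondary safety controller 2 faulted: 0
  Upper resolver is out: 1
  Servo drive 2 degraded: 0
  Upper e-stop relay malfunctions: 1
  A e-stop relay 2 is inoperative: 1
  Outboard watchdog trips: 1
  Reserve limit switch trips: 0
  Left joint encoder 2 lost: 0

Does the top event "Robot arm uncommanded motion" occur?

Yes

Controller stage down [OR]: #3 joint encoder stuck=occurs, Main brake trips=not → at least one input occurs → occurs.
Brake chain down [OR]: Controller stage down=occurs, Secondary safety controller failed=not → at least one input occurs → occurs.
Safety interlock fails [AND]: Auxiliary servo drive degraded=not, A fieldbus link faulted=not, Outboard watchdog trips=occurs → not all inputs occur → does not occur.
Servo loop down [OR]: Upper resolver is out=occurs, Left joint encoder 2 lost=not → at least one input occurs → occurs.
E-stop path unavailable [AND]: Forward motor degraded=occurs, Servo loop down=occurs, A brake 2 trips=occurs → all inputs occur → occurs.
Feedback branch lost [AND]: Reserve limit switch trips=not, E-stop path unavailable=occurs → not all inputs occur → does not occur.
Controller stage 2 fails [AND]: Secondary safety controller 2 faulted=not, Servo drive 2 degraded=not → not all inputs occur → does not occur.
Brake chain 2 inoperative [AND]: Upper e-stop relay malfunctions=occurs, Feedback branch lost=not, Controller stage 2 fails=not → not all inputs occur → does not occur.
Safety interlock 2 unavailable [AND]: Right fieldbus link 2 lost=occurs, Inboard watchdog 2 degraded=not, A e-stop relay 2 is inoperative=occurs → not all inputs occur → does not occur.
Robot arm uncommanded motion [OR]: Brake chain down=occurs, Safety interlock fails=not, Brake chain 2 inoperative=not, Safety interlock 2 unavailable=not → at least one input occurs → occurs.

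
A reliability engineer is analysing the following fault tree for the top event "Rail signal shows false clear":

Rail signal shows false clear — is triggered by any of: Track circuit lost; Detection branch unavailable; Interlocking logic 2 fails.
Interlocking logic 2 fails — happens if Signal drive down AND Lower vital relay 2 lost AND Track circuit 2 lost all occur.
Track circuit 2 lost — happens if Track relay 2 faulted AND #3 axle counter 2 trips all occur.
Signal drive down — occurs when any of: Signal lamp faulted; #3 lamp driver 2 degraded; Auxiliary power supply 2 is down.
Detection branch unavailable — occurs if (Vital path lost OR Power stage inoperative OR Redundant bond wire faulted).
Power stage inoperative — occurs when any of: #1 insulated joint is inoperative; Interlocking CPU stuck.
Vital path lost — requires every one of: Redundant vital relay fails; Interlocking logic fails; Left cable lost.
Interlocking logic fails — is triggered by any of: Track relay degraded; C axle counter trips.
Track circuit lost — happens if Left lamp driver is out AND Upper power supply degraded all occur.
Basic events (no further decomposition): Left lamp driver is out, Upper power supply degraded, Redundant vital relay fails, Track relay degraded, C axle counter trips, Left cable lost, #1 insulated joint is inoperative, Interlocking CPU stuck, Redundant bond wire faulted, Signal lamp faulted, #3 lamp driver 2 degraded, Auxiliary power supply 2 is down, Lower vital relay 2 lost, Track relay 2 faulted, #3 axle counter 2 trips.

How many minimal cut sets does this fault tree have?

Track circuit lost [AND]: one cut set from each child combined → 1 × 1 = 1 cut set(s).
Interlocking logic fails [OR]: union of children's cut sets → 2 cut set(s).
Vital path lost [AND]: one cut set from each child combined → 1 × 2 × 1 = 2 cut set(s).
Power stage inoperative [OR]: union of children's cut sets → 2 cut set(s).
Detection branch unavailable [OR]: union of children's cut sets → 5 cut set(s).
Signal drive down [OR]: union of children's cut sets → 3 cut set(s).
Track circuit 2 lost [AND]: one cut set from each child combined → 1 × 1 = 1 cut set(s).
Interlocking logic 2 fails [AND]: one cut set from each child combined → 3 × 1 × 1 = 3 cut set(s).
Rail signal shows false clear [OR]: union of children's cut sets → 9 cut set(s).
Minimal cut sets: {Left lamp driver is out, Upper power supply degraded}; {Left cable lost, Redundant vital relay fails, Track relay degraded}; {C axle counter trips, Left cable lost, Redundant vital relay fails}; {#1 insulated joint is inoperative}; {Interlocking CPU stuck}; {Redundant bond wire faulted}; {#3 axle counter 2 trips, Lower vital relay 2 lost, Signal lamp faulted, Track relay 2 faulted}; {#3 axle counter 2 trips, #3 lamp driver 2 degraded, Lower vital relay 2 lost, Track relay 2 faulted}; {#3 axle counter 2 trips, Auxiliary power supply 2 is down, Lower vital relay 2 lost, Track relay 2 faulted}.

9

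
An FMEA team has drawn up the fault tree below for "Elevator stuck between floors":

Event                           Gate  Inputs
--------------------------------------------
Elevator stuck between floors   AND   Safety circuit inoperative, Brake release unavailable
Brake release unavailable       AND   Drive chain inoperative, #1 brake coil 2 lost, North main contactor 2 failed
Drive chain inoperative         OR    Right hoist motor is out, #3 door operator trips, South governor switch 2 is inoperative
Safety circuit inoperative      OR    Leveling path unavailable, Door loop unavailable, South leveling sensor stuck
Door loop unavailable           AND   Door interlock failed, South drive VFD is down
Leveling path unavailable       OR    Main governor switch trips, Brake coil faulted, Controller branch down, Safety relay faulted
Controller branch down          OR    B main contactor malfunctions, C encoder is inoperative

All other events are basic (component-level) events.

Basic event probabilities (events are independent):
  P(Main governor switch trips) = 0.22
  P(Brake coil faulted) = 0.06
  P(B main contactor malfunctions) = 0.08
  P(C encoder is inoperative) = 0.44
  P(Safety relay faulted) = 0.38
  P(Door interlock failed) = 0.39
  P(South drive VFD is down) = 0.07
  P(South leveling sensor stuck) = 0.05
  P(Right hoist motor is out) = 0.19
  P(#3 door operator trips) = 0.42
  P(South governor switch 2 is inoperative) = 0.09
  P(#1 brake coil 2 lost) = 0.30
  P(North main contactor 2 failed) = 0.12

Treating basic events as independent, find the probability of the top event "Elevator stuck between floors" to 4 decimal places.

P(Controller branch down) [OR] = 1 − (1−0.08) × (1−0.44) = 0.484800
P(Leveling path unavailable) [OR] = 1 − (1−0.22) × (1−0.06) × (1−0.484800) × (1−0.38) = 0.765798
P(Door loop unavailable) [AND] = 0.39 × 0.07 = 0.027300
P(Safety circuit inoperative) [OR] = 1 − (1−0.765798) × (1−0.027300) × (1−0.05) = 0.783582
P(Drive chain inoperative) [OR] = 1 − (1−0.19) × (1−0.42) × (1−0.09) = 0.572482
P(Brake release unavailable) [AND] = 0.572482 × 0.30 × 0.12 = 0.020609
P(Elevator stuck between floors) [AND] = 0.783582 × 0.020609 = 0.016149
Rounded to 4 decimal places: P(Elevator stuck between floors) ≈ 0.0161.

0.0161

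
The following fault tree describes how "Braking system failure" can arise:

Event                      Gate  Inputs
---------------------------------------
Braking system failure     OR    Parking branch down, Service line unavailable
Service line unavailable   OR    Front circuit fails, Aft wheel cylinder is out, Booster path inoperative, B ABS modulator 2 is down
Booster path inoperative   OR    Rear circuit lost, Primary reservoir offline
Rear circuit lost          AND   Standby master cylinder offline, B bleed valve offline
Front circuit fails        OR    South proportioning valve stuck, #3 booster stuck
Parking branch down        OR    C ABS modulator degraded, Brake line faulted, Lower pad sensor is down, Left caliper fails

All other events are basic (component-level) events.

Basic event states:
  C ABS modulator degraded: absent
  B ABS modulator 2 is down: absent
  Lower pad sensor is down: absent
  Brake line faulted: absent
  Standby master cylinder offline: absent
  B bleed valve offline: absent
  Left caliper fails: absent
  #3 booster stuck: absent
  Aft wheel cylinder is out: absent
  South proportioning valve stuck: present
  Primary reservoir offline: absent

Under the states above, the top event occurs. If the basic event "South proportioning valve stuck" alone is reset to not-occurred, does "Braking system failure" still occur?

Counterfactual: set "South proportioning valve stuck" to not occurred.
Parking branch down [OR]: C ABS modulator degraded=not, Brake line faulted=not, Lower pad sensor is down=not, Left caliper fails=not → no input occurs → does not occur.
Front circuit fails [OR]: South proportioning valve stuck=not, #3 booster stuck=not → no input occurs → does not occur.
Rear circuit lost [AND]: Standby master cylinder offline=not, B bleed valve offline=not → not all inputs occur → does not occur.
Booster path inoperative [OR]: Rear circuit lost=not, Primary reservoir offline=not → no input occurs → does not occur.
Service line unavailable [OR]: Front circuit fails=not, Aft wheel cylinder is out=not, Booster path inoperative=not, B ABS modulator 2 is down=not → no input occurs → does not occur.
Braking system failure [OR]: Parking branch down=not, Service line unavailable=not → no input occurs → does not occur.

No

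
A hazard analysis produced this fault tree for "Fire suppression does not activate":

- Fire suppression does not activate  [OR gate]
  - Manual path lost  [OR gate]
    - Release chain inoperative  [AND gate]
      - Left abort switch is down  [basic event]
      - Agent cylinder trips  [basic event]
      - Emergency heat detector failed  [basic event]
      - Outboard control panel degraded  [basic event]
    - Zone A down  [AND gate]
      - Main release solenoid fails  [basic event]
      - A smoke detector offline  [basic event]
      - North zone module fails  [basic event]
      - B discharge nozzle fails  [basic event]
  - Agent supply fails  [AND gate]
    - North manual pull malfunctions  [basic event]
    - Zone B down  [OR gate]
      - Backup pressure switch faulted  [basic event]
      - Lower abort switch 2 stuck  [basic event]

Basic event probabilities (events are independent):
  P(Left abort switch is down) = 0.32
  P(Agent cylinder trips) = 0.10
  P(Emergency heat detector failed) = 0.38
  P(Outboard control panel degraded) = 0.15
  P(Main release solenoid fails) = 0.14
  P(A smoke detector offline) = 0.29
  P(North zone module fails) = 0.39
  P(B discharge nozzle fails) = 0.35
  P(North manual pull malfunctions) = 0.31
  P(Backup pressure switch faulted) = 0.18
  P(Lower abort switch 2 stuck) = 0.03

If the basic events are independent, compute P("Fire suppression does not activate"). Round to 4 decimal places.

0.0703

P(Release chain inoperative) [AND] = 0.32 × 0.10 × 0.38 × 0.15 = 0.001824
P(Zone A down) [AND] = 0.14 × 0.29 × 0.39 × 0.35 = 0.005542
P(Manual path lost) [OR] = 1 − (1−0.001824) × (1−0.005542) = 0.007356
P(Zone B down) [OR] = 1 − (1−0.18) × (1−0.03) = 0.204600
P(Agent supply fails) [AND] = 0.31 × 0.204600 = 0.063426
P(Fire suppression does not activate) [OR] = 1 − (1−0.007356) × (1−0.063426) = 0.070315
Rounded to 4 decimal places: P(Fire suppression does not activate) ≈ 0.0703.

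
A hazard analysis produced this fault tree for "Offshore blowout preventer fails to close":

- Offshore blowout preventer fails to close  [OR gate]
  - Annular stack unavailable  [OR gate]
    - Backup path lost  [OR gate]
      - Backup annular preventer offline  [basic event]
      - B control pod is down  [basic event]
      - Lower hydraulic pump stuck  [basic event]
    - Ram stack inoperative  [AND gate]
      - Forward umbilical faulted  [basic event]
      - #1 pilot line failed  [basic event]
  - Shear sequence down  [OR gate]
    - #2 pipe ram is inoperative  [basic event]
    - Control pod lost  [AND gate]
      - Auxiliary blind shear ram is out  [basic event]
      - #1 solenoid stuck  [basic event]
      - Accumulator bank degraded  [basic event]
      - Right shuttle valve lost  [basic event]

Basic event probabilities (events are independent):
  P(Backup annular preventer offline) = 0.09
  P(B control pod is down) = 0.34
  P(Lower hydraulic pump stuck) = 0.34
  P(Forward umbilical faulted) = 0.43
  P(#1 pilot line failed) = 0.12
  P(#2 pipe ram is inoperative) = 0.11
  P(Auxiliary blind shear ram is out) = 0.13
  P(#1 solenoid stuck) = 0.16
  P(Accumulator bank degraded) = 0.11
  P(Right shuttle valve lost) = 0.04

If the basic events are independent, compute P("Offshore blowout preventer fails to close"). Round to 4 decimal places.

P(Backup path lost) [OR] = 1 − (1−0.09) × (1−0.34) × (1−0.34) = 0.603604
P(Ram stack inoperative) [AND] = 0.43 × 0.12 = 0.051600
P(Annular stack unavailable) [OR] = 1 − (1−0.603604) × (1−0.051600) = 0.624058
P(Control pod lost) [AND] = 0.13 × 0.16 × 0.11 × 0.04 = 0.000092
P(Shear sequence down) [OR] = 1 − (1−0.11) × (1−0.000092) = 0.110082
P(Offshore blowout preventer fails to close) [OR] = 1 − (1−0.624058) × (1−0.110082) = 0.665442
Rounded to 4 decimal places: P(Offshore blowout preventer fails to close) ≈ 0.6654.

0.6654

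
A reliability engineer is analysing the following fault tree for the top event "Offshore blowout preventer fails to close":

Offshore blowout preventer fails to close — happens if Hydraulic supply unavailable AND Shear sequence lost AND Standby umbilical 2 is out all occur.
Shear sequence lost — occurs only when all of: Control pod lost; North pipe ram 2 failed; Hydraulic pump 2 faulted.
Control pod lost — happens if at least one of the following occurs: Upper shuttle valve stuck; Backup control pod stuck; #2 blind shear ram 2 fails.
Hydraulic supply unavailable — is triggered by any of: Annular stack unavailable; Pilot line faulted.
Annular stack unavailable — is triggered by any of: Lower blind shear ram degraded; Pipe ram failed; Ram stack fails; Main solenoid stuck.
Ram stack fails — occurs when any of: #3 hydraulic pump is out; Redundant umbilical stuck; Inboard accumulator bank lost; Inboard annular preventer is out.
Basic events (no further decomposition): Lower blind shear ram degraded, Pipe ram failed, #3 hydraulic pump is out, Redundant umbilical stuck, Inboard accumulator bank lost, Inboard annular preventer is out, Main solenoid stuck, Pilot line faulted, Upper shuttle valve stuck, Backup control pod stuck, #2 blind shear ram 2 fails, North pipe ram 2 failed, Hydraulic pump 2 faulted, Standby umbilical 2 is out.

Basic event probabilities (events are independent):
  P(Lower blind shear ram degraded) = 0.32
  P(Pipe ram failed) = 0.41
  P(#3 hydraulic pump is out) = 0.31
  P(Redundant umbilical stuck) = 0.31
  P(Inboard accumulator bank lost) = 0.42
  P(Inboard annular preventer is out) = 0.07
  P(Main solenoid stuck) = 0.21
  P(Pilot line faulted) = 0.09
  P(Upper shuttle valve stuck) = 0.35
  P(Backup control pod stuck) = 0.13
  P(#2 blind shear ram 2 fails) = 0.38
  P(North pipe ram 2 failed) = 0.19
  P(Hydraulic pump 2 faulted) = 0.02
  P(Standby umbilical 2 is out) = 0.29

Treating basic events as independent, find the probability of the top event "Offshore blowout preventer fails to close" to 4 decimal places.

P(Ram stack fails) [OR] = 1 − (1−0.31) × (1−0.31) × (1−0.42) × (1−0.07) = 0.743192
P(Annular stack unavailable) [OR] = 1 − (1−0.32) × (1−0.41) × (1−0.743192) × (1−0.21) = 0.918605
P(Hydraulic supply unavailable) [OR] = 1 − (1−0.918605) × (1−0.09) = 0.925931
P(Control pod lost) [OR] = 1 − (1−0.35) × (1−0.13) × (1−0.38) = 0.649390
P(Shear sequence lost) [AND] = 0.649390 × 0.19 × 0.02 = 0.002468
P(Offshore blowout preventer fails to close) [AND] = 0.925931 × 0.002468 × 0.29 = 0.000663
Rounded to 4 decimal places: P(Offshore blowout preventer fails to close) ≈ 0.0007.

0.0007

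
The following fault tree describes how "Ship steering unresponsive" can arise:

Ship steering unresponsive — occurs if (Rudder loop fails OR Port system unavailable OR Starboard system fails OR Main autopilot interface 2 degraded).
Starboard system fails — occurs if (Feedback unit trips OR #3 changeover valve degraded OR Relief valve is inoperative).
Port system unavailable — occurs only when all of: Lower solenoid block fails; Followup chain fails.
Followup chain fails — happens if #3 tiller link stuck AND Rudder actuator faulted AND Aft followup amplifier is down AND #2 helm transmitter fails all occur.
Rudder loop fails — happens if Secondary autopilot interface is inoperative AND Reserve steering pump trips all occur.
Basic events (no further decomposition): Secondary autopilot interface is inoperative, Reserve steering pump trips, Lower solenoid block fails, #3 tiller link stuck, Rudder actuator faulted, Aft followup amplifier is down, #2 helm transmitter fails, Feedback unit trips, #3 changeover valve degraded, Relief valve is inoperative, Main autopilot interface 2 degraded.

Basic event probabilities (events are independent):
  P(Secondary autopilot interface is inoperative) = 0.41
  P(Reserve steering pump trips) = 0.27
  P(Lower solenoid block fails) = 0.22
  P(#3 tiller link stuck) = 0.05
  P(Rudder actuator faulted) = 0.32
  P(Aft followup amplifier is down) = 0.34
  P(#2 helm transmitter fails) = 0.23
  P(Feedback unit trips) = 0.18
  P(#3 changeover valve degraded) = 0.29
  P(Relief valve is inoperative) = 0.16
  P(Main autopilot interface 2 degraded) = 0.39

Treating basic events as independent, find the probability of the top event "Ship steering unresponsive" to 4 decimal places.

P(Rudder loop fails) [AND] = 0.41 × 0.27 = 0.110700
P(Followup chain fails) [AND] = 0.05 × 0.32 × 0.34 × 0.23 = 0.001251
P(Port system unavailable) [AND] = 0.22 × 0.001251 = 0.000275
P(Starboard system fails) [OR] = 1 − (1−0.18) × (1−0.29) × (1−0.16) = 0.510952
P(Ship steering unresponsive) [OR] = 1 − (1−0.110700) × (1−0.000275) × (1−0.510952) × (1−0.39) = 0.734778
Rounded to 4 decimal places: P(Ship steering unresponsive) ≈ 0.7348.

0.7348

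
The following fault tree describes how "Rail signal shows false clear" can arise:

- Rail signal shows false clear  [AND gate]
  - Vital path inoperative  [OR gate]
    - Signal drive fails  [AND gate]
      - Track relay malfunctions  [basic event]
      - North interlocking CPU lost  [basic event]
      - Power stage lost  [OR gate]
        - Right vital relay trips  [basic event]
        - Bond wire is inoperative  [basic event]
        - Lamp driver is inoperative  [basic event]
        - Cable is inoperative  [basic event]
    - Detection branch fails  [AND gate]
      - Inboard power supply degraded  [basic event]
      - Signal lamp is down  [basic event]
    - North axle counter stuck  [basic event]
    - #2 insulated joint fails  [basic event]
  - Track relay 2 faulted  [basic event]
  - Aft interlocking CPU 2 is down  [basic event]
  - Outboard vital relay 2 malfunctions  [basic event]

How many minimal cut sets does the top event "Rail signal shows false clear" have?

Power stage lost [OR]: union of children's cut sets → 4 cut set(s).
Signal drive fails [AND]: one cut set from each child combined → 1 × 1 × 4 = 4 cut set(s).
Detection branch fails [AND]: one cut set from each child combined → 1 × 1 = 1 cut set(s).
Vital path inoperative [OR]: union of children's cut sets → 7 cut set(s).
Rail signal shows false clear [AND]: one cut set from each child combined → 7 × 1 × 1 × 1 = 7 cut set(s).
Minimal cut sets: {Aft interlocking CPU 2 is down, North interlocking CPU lost, Outboard vital relay 2 malfunctions, Right vital relay trips, Track relay 2 faulted, Track relay malfunctions}; {Aft interlocking CPU 2 is down, Bond wire is inoperative, North interlocking CPU lost, Outboard vital relay 2 malfunctions, Track relay 2 faulted, Track relay malfunctions}; {Aft interlocking CPU 2 is down, Lamp driver is inoperative, North interlocking CPU lost, Outboard vital relay 2 malfunctions, Track relay 2 faulted, Track relay malfunctions}; {Aft interlocking CPU 2 is down, Cable is inoperative, North interlocking CPU lost, Outboard vital relay 2 malfunctions, Track relay 2 faulted, Track relay malfunctions}; {Aft interlocking CPU 2 is down, Inboard power supply degraded, Outboard vital relay 2 malfunctions, Signal lamp is down, Track relay 2 faulted}; {Aft interlocking CPU 2 is down, North axle counter stuck, Outboard vital relay 2 malfunctions, Track relay 2 faulted}; {#2 insulated joint fails, Aft interlocking CPU 2 is down, Outboard vital relay 2 malfunctions, Track relay 2 faulted}.

7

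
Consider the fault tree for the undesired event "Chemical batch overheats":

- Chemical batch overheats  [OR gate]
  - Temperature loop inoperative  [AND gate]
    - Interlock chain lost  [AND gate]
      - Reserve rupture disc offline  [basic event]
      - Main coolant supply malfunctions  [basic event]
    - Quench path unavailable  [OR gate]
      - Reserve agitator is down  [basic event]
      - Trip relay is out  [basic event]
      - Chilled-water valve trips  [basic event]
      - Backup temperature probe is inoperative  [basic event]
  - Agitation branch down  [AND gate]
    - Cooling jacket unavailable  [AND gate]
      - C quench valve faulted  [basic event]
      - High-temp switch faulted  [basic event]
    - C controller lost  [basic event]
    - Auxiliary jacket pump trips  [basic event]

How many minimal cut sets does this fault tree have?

Interlock chain lost [AND]: one cut set from each child combined → 1 × 1 = 1 cut set(s).
Quench path unavailable [OR]: union of children's cut sets → 4 cut set(s).
Temperature loop inoperative [AND]: one cut set from each child combined → 1 × 4 = 4 cut set(s).
Cooling jacket unavailable [AND]: one cut set from each child combined → 1 × 1 = 1 cut set(s).
Agitation branch down [AND]: one cut set from each child combined → 1 × 1 × 1 = 1 cut set(s).
Chemical batch overheats [OR]: union of children's cut sets → 5 cut set(s).
Minimal cut sets: {Main coolant supply malfunctions, Reserve agitator is down, Reserve rupture disc offline}; {Main coolant supply malfunctions, Reserve rupture disc offline, Trip relay is out}; {Chilled-water valve trips, Main coolant supply malfunctions, Reserve rupture disc offline}; {Backup temperature probe is inoperative, Main coolant supply malfunctions, Reserve rupture disc offline}; {Auxiliary jacket pump trips, C controller lost, C quench valve faulted, High-temp switch faulted}.

5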